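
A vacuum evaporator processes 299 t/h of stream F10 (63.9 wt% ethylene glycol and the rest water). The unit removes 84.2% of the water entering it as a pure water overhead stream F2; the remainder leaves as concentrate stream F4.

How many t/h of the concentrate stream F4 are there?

water entering = 299×0.361 = 107.94 t/h; overhead removed = 0.842×107.94 = 90.885 t/h.
Concentrate = 299 − 90.885 = 208.12 t/h.

208.1 t/h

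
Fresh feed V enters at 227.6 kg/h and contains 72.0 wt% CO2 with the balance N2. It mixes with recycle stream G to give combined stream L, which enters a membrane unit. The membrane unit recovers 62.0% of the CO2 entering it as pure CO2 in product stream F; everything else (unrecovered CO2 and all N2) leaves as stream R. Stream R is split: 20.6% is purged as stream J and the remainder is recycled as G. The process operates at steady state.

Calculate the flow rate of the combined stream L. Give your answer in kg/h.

N2 enters only via V and leaves only via the purge: 227.6×0.280 = 0.206×(N2 in R), and the membrane unit passes all N2, so N2 in L = N2 in R = 309.36 kg/h.
CO2 in L: m_A = 227.6×0.720 + (1−0.206)·(1−0.620)·m_A, so m_A = 163.87/0.6983 = 234.68 kg/h.
L = 234.68 + 309.36 = 544.04 kg/h.

544 kg/h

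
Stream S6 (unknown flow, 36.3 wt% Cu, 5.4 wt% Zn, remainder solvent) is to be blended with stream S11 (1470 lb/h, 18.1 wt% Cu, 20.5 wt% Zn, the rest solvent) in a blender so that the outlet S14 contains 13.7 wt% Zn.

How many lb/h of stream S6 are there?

Let S6 be the unknown flow. Total out = 1470 + S6.
Zn balance: 301.35 + 0.054·S6 = 0.137·(1470 + S6)
(0.054 − 0.137)·S6 = 0.137×1470 − 301.35 = -99.96
S6 = -99.96 / -0.083 = 1204.3 lb/h

1204 lb/h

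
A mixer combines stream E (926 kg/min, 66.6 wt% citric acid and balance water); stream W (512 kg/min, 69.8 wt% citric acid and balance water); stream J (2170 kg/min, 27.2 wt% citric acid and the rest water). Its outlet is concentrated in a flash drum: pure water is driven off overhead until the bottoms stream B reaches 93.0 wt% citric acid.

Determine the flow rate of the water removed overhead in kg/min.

citric acid entering = 926×0.666 + 512×0.698 + 2170×0.272 = 1564.3 kg/min.
All citric acid reports to B, so B = 1564.3/0.930 = 1682.1 kg/min.
Total feed = 3608 kg/min; overhead = 3608 − 1682.1 = 1925.9 kg/min.

1926 kg/min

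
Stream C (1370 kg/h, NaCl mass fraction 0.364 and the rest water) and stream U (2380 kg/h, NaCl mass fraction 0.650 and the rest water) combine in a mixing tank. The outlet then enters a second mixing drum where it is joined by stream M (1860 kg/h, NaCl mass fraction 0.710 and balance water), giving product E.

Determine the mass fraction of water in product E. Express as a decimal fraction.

0.400

Overall, product flow = 5610 kg/h.
water in = 1370×0.636 + 2380×0.350 + 1860×0.290 = 2243.7 kg/h.
water fraction in E = 0.400.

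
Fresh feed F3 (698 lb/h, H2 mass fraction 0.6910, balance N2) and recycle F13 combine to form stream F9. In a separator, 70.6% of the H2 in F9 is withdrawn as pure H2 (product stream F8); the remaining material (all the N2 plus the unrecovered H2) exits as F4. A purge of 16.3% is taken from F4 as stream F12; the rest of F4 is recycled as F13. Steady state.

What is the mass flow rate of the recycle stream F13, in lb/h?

N2 enters only via F3 and leaves only via the purge: 698×0.309 = 0.163×(N2 in F4), and the separator passes all N2, so N2 in F9 = N2 in F4 = 1323.2 lb/h.
H2 in F9: m_A = 698×0.691 + (1−0.163)·(1−0.706)·m_A, so m_A = 482.32/0.7539 = 639.75 lb/h.
F4 = (1−0.706)×639.75 + 1323.2 = 1511.3 lb/h.
Recycle F13 = (1−0.163)×1511.3 = 1264.9 lb/h.

1265 lb/h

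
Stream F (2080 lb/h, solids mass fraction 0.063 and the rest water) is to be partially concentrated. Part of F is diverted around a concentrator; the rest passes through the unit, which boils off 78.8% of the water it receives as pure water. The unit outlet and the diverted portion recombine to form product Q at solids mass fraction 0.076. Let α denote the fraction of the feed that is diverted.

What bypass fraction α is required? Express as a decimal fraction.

All 2080×0.063 = 131.04 lb/h of solids reaches Q, so Q = 131.04/0.076 = 1724.2 lb/h and vapour = 355.79 lb/h.
The evaporator receives (1−α)·2080 of feed at 0.937 water and removes 0.788 of that water:
0.788×0.937×(1−α)×2080 = 355.79
(1−α) = 355.79/1535.8 = 0.2317;  α = 0.7683.

0.768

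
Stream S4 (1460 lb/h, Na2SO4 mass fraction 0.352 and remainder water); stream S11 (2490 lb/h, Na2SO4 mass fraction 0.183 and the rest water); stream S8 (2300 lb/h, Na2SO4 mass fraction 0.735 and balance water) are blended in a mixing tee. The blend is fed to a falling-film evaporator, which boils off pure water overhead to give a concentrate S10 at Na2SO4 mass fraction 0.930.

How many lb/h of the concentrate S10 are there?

2860 lb/h

Na2SO4 entering = 1460×0.352 + 2490×0.183 + 2300×0.735 = 2660.1 lb/h.
All Na2SO4 reports to S10, so S10 = 2660.1/0.930 = 2860.3 lb/h.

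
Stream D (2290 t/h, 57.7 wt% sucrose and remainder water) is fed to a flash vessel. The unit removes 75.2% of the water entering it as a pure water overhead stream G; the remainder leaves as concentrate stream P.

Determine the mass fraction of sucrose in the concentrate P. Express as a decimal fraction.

sucrose is not removed: 2290×0.577 = 1321.3 t/h of sucrose enters P.
water entering = 2290×0.423 = 968.67 t/h; overhead removed = 0.752×968.67 = 728.44 t/h.
Concentrate = 2290 − 728.44 = 1561.6 t/h.
Mass fraction = 1321.3/1561.6 = 0.846.

0.846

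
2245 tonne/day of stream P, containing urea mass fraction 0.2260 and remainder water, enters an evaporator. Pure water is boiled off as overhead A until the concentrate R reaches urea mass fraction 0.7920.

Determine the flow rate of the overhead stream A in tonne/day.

urea is conserved: 2245×0.226 = 507.37 tonne/day all reports to the concentrate.
Concentrate = 507.37/(target fraction) = 640.62 tonne/day.
Overhead = 2245 − 640.62 = 1604.4 tonne/day.

1604 tonne/day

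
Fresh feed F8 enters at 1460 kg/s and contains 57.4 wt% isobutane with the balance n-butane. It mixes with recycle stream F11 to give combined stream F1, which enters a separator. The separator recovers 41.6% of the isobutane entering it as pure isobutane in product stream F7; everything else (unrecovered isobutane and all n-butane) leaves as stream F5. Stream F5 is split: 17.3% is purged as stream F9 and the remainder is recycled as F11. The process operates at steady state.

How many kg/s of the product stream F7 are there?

isobutane in F1: m_A = 1460×0.574 + (1−0.173)·(1−0.416)·m_A, so m_A = 838.04/0.5170 = 1620.9 kg/s.
Product F7 = 0.416×1620.9 = 674.28 kg/s.

674.3 kg/s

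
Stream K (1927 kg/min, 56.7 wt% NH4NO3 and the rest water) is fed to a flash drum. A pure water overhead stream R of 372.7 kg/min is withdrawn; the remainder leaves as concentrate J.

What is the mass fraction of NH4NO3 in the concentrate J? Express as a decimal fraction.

0.703

NH4NO3 is not removed: 1927×0.567 = 1092.6 kg/min of NH4NO3 enters J.
Concentrate = 1927 − 372.7 = 1554.3 kg/min.
Mass fraction = 1092.6/1554.3 = 0.703.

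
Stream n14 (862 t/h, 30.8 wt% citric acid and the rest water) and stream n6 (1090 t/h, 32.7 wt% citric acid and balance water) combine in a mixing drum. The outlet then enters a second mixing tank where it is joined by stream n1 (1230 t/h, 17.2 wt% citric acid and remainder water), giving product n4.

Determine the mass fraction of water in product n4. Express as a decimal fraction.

0.738

Overall, product flow = 3182 t/h.
water in = 862×0.692 + 1090×0.673 + 1230×0.828 = 2348.5 t/h.
water fraction in n4 = 0.738.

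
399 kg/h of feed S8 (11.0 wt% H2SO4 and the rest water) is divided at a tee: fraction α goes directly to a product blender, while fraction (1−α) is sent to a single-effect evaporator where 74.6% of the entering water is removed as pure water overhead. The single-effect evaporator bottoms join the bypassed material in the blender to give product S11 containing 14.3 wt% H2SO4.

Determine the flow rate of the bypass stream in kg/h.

All 399×0.110 = 43.89 kg/h of H2SO4 reaches S11, so S11 = 43.89/0.143 = 306.92 kg/h and vapour = 92.077 kg/h.
The evaporator receives (1−α)·399 of feed at 0.890 water and removes 0.746 of that water:
0.746×0.890×(1−α)×399 = 92.077
(1−α) = 92.077/264.91 = 0.3476;  α = 0.6524.
Bypass flow = 0.6524×399 = 260.32 kg/h.

260.3 kg/h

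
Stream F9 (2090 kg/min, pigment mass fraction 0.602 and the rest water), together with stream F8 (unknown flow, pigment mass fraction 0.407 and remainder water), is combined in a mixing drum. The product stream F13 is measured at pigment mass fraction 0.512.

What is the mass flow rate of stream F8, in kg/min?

Let F8 be the unknown flow. Total out = 2090 + F8.
pigment balance: 1258.2 + 0.407·F8 = 0.512·(2090 + F8)
(0.407 − 0.512)·F8 = 0.512×2090 − 1258.2 = -188.1
F8 = -188.1 / -0.105 = 1791.4 kg/min

1791 kg/min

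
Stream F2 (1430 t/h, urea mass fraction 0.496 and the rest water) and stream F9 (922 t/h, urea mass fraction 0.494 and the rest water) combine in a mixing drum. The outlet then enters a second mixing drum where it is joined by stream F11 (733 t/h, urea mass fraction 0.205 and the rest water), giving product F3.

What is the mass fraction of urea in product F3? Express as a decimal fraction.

Overall, product flow = 3085 t/h.
urea in = 1430×0.496 + 922×0.494 + 733×0.205 = 1315 t/h.
urea fraction in F3 = 0.426.

0.426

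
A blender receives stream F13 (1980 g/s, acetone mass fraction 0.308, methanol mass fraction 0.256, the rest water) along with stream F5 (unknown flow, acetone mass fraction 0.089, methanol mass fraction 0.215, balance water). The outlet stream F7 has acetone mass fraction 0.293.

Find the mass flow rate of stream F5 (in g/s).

145.6 g/s

Let F5 be the unknown flow. Total out = 1980 + F5.
acetone balance: 609.84 + 0.089·F5 = 0.293·(1980 + F5)
(0.089 − 0.293)·F5 = 0.293×1980 − 609.84 = -29.7
F5 = -29.7 / -0.204 = 145.59 g/s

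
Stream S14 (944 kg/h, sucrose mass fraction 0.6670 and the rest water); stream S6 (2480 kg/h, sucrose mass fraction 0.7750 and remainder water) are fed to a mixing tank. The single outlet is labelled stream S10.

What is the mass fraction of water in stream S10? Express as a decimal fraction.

0.2548

Total flow out = 944 + 2480 = 3424 kg/h.
water in = 944×0.333 + 2480×0.225 = 872.35 kg/h.
water mass fraction in S10 = 872.35/3424 = 0.2548.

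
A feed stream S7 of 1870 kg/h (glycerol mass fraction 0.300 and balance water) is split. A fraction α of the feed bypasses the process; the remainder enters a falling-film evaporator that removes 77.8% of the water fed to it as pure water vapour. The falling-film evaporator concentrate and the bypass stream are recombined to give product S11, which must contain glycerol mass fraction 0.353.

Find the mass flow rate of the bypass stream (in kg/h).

1354 kg/h

All 1870×0.300 = 561 kg/h of glycerol reaches S11, so S11 = 561/0.353 = 1589.2 kg/h and vapour = 280.76 kg/h.
The evaporator receives (1−α)·1870 of feed at 0.700 water and removes 0.778 of that water:
0.778×0.700×(1−α)×1870 = 280.76
(1−α) = 280.76/1018.4 = 0.2757;  α = 0.7243.
Bypass flow = 0.7243×1870 = 1354.5 kg/h.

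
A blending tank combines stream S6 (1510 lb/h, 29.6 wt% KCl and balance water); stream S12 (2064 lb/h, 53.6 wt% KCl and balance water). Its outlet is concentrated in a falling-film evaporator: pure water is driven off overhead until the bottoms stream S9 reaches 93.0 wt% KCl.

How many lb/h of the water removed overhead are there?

1904 lb/h

KCl entering = 1510×0.296 + 2064×0.536 = 1553.3 lb/h.
All KCl reports to S9, so S9 = 1553.3/0.930 = 1670.2 lb/h.
Total feed = 3574 lb/h; overhead = 3574 − 1670.2 = 1903.8 lb/h.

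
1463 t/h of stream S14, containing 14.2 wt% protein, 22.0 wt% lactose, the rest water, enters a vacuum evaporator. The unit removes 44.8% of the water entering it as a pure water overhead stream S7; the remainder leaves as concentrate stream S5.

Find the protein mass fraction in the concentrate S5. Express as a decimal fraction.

protein is not removed: 1463×0.142 = 207.75 t/h of protein enters S5.
water entering = 1463×0.638 = 933.39 t/h; overhead removed = 0.448×933.39 = 418.16 t/h.
Concentrate = 1463 − 418.16 = 1044.8 t/h.
Mass fraction = 207.75/1044.8 = 0.199.

0.199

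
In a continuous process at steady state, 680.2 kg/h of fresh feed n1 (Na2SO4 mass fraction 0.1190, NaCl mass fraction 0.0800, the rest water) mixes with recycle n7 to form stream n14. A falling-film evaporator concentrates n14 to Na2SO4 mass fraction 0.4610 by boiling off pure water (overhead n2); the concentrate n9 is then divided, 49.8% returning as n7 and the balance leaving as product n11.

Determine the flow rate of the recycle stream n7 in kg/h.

174.2 kg/h

Overall Na2SO4 balance (none leaves overhead): Na2SO4 in fresh feed = Na2SO4 in product, i.e. 680.2×0.119 = (1−0.498)·n9·0.461.
n9 = 80.944/(0.461×0.502) = 349.77 kg/h.
Recycle n7 = 0.498×349.77 = 174.18 kg/h.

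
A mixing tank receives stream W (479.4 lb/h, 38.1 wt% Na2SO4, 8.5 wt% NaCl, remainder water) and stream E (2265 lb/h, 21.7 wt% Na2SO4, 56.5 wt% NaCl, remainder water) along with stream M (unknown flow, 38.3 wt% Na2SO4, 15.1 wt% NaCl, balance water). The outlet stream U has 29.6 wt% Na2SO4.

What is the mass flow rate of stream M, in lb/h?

Let M be the unknown flow. Total out = 2744.4 + M.
Na2SO4 balance: 674.16 + 0.383·M = 0.296·(2744.4 + M)
(0.383 − 0.296)·M = 0.296×2744.4 − 674.16 = 138.19
M = 138.19 / 0.087 = 1588.3 lb/h

1588 lb/h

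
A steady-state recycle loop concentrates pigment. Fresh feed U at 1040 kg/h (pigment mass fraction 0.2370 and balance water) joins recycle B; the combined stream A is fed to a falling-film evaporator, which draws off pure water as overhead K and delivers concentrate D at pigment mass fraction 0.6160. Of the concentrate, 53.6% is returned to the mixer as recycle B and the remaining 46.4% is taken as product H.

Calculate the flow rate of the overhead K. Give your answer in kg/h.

639.9 kg/h

Overall pigment balance (none leaves overhead): pigment in fresh feed = pigment in product, i.e. 1040×0.237 = (1−0.536)·D·0.616.
D = 246.48/(0.616×0.464) = 862.35 kg/h.
Recycle B = 0.536×862.35 = 462.22 kg/h.
Combined feed A = 1040 + 462.22 = 1502.2 kg/h.
Overhead K = A − D = 1502.2 − 862.35 = 639.87 kg/h.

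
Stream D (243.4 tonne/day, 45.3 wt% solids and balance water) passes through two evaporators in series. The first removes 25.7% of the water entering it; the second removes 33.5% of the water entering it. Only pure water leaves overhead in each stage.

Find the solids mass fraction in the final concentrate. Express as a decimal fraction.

water in feed = 243.4×0.547 = 133.14 tonne/day.
After stage 1: water left = (1−0.257)×133.14 = 98.923; stream total = 209.18 tonne/day.
After stage 2: water left = (1−0.335)×98.923 = 65.784; final concentrate = 176.04 tonne/day.
solids fraction = 110.26/176.04 = 0.626.

0.626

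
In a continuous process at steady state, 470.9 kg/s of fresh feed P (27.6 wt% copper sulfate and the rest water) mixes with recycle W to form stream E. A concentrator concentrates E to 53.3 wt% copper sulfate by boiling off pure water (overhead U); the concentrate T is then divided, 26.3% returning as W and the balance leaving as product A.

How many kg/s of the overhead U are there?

227.1 kg/s

Overall copper sulfate balance (none leaves overhead): copper sulfate in fresh feed = copper sulfate in product, i.e. 470.9×0.276 = (1−0.263)·T·0.533.
T = 129.97/(0.533×0.737) = 330.86 kg/s.
Recycle W = 0.263×330.86 = 87.016 kg/s.
Combined feed E = 470.9 + 87.016 = 557.92 kg/s.
Overhead U = E − T = 557.92 − 330.86 = 227.06 kg/s.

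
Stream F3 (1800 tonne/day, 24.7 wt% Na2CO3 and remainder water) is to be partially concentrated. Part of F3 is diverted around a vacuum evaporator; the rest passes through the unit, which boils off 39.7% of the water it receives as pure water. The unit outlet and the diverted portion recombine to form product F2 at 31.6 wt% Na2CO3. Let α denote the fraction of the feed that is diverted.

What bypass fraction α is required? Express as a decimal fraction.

0.270

All 1800×0.247 = 444.6 tonne/day of Na2CO3 reaches F2, so F2 = 444.6/0.316 = 1407 tonne/day and vapour = 393.04 tonne/day.
The evaporator receives (1−α)·1800 of feed at 0.753 water and removes 0.397 of that water:
0.397×0.753×(1−α)×1800 = 393.04
(1−α) = 393.04/538.09 = 0.7304;  α = 0.2696.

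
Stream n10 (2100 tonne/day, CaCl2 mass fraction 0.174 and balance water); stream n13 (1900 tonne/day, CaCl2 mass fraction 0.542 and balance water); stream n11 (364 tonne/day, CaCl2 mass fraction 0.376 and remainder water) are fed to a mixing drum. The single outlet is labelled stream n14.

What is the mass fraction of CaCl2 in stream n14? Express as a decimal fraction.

Total flow out = 2100 + 1900 + 364 = 4364 tonne/day.
CaCl2 in = 2100×0.174 + 1900×0.542 + 364×0.376 = 1532.1 tonne/day.
CaCl2 mass fraction in n14 = 1532.1/4364 = 0.351.

0.351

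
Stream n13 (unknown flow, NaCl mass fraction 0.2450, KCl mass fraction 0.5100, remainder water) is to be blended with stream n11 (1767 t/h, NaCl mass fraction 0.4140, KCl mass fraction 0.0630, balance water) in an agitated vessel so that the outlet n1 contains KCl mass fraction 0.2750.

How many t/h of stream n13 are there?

1594 t/h

Let n13 be the unknown flow. Total out = 1767 + n13.
KCl balance: 111.32 + 0.510·n13 = 0.275·(1767 + n13)
(0.510 − 0.275)·n13 = 0.275×1767 − 111.32 = 374.6
n13 = 374.6 / 0.235 = 1594.1 t/h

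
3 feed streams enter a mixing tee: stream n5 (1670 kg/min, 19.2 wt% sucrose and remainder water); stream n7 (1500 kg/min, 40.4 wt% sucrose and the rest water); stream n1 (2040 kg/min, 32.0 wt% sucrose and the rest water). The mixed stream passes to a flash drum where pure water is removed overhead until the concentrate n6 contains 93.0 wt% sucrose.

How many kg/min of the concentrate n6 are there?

sucrose entering = 1670×0.192 + 1500×0.404 + 2040×0.320 = 1579.4 kg/min.
All sucrose reports to n6, so n6 = 1579.4/0.930 = 1698.3 kg/min.

1698 kg/min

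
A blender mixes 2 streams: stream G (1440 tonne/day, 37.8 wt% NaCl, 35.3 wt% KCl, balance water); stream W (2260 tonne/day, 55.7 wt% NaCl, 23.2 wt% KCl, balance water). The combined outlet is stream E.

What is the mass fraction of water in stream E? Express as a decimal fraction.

Total flow out = 1440 + 2260 = 3700 tonne/day.
water in = 1440×0.269 + 2260×0.211 = 864.22 tonne/day.
water mass fraction in E = 864.22/3700 = 0.234.

0.234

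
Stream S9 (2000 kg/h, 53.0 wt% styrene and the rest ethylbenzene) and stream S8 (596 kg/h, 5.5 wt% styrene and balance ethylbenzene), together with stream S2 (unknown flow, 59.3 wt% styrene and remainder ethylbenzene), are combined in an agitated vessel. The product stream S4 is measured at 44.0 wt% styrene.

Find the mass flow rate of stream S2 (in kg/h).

323.3 kg/h

Let S2 be the unknown flow. Total out = 2596 + S2.
styrene balance: 1092.8 + 0.593·S2 = 0.440·(2596 + S2)
(0.593 − 0.440)·S2 = 0.440×2596 − 1092.8 = 49.46
S2 = 49.46 / 0.153 = 323.27 kg/h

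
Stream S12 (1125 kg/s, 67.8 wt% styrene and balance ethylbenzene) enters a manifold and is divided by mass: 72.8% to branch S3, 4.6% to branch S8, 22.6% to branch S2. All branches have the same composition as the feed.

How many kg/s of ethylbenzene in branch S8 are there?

16.66 kg/s

Branch S8 total = 0.046×1125 = 51.75 kg/s.
ethylbenzene in S8 = 0.322×51.75 = 16.663 kg/s.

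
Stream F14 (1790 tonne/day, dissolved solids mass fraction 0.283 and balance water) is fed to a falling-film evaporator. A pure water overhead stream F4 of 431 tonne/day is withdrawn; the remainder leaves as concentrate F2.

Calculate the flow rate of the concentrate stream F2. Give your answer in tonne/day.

1359 tonne/day

Concentrate = 1790 − 431 = 1359 tonne/day.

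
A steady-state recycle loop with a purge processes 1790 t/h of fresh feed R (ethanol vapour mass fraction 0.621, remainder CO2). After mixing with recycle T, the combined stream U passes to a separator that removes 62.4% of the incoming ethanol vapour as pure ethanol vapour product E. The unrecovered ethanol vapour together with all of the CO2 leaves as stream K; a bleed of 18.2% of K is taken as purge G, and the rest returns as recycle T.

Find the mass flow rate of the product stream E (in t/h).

ethanol vapour in U: m_A = 1790×0.621 + (1−0.182)·(1−0.624)·m_A, so m_A = 1111.6/0.6924 = 1605.3 t/h.
Product E = 0.624×1605.3 = 1001.7 t/h.

1002 t/h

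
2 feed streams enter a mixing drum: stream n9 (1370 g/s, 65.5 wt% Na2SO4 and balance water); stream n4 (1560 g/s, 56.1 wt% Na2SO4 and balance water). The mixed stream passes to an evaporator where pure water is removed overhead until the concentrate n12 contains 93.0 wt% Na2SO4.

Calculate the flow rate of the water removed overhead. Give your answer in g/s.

1024 g/s

Na2SO4 entering = 1370×0.655 + 1560×0.561 = 1772.5 g/s.
All Na2SO4 reports to n12, so n12 = 1772.5/0.930 = 1905.9 g/s.
Total feed = 2930 g/s; overhead = 2930 − 1905.9 = 1024.1 g/s.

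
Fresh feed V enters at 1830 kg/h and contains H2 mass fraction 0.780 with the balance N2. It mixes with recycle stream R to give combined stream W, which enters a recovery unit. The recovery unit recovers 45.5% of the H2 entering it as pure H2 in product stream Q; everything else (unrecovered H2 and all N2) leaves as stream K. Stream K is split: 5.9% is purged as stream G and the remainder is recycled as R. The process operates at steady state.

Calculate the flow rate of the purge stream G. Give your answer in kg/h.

N2 enters only via V and leaves only via the purge: 1830×0.220 = 0.059×(N2 in K), and the recovery unit passes all N2, so N2 in W = N2 in K = 6823.7 kg/h.
H2 in W: m_A = 1830×0.780 + (1−0.059)·(1−0.455)·m_A, so m_A = 1427.4/0.4872 = 2930.1 kg/h.
K = (1−0.455)×2930.1 + 6823.7 = 8420.6 kg/h.
Purge G = 0.059×8420.6 = 496.82 kg/h.

496.8 kg/h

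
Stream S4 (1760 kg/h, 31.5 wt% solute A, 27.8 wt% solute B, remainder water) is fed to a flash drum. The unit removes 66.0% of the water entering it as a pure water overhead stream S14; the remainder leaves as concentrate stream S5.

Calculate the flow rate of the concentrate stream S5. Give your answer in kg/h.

water entering = 1760×0.407 = 716.32 kg/h; overhead removed = 0.660×716.32 = 472.77 kg/h.
Concentrate = 1760 − 472.77 = 1287.2 kg/h.

1287 kg/h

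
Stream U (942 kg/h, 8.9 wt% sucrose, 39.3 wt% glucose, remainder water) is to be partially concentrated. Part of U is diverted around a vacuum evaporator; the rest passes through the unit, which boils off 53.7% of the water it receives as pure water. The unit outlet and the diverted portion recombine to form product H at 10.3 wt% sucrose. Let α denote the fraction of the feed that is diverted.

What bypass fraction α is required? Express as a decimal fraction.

All 942×0.089 = 83.838 kg/h of sucrose reaches H, so H = 83.838/0.103 = 813.96 kg/h and vapour = 128.04 kg/h.
The evaporator receives (1−α)·942 of feed at 0.518 water and removes 0.537 of that water:
0.537×0.518×(1−α)×942 = 128.04
(1−α) = 128.04/262.03 = 0.4886;  α = 0.5114.

0.511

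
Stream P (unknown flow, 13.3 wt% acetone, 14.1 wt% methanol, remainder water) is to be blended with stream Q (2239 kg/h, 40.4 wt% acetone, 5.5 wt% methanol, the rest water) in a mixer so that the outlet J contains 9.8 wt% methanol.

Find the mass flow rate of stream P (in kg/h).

2239 kg/h

Let P be the unknown flow. Total out = 2239 + P.
methanol balance: 123.14 + 0.141·P = 0.098·(2239 + P)
(0.141 − 0.098)·P = 0.098×2239 − 123.14 = 96.277
P = 96.277 / 0.043 = 2239 kg/h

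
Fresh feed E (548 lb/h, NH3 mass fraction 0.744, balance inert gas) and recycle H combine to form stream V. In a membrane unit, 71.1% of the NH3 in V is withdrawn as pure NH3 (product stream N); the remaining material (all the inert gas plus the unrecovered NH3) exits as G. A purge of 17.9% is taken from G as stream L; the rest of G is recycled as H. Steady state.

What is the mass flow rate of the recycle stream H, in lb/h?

770.3 lb/h

inert gas enters only via E and leaves only via the purge: 548×0.256 = 0.179×(inert gas in G), and the membrane unit passes all inert gas, so inert gas in V = inert gas in G = 783.73 lb/h.
NH3 in V: m_A = 548×0.744 + (1−0.179)·(1−0.711)·m_A, so m_A = 407.71/0.7627 = 534.54 lb/h.
G = (1−0.711)×534.54 + 783.73 = 938.21 lb/h.
Recycle H = (1−0.179)×938.21 = 770.27 lb/h.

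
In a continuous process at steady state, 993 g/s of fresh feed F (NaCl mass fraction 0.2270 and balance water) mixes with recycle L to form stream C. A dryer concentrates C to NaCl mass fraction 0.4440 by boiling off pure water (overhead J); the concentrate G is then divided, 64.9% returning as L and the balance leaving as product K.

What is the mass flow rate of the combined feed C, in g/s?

1932 g/s

Overall NaCl balance (none leaves overhead): NaCl in fresh feed = NaCl in product, i.e. 993×0.227 = (1−0.649)·G·0.444.
G = 225.41/(0.444×0.351) = 1446.4 g/s.
Recycle L = 0.649×1446.4 = 938.71 g/s.
Combined feed C = 993 + 938.71 = 1931.7 g/s.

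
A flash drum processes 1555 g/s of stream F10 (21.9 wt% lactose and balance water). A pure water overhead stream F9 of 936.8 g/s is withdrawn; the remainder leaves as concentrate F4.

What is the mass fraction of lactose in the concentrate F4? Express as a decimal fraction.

lactose is not removed: 1555×0.219 = 340.55 g/s of lactose enters F4.
Concentrate = 1555 − 936.8 = 618.2 g/s.
Mass fraction = 340.55/618.2 = 0.551.

0.551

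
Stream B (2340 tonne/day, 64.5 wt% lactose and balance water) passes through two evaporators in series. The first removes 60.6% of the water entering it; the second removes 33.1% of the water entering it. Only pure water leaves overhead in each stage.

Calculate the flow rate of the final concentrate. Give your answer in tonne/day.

water in feed = 2340×0.355 = 830.7 tonne/day.
After stage 1: water left = (1−0.606)×830.7 = 327.3; stream total = 1836.6 tonne/day.
After stage 2: water left = (1−0.331)×327.3 = 218.96; final concentrate = 1728.3 tonne/day.

1728 tonne/day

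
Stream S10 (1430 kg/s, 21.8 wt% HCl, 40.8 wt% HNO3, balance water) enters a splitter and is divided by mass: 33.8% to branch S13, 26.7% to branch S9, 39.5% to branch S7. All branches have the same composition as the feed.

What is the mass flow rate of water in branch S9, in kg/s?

142.8 kg/s

Branch S9 total = 0.267×1430 = 381.81 kg/s.
water in S9 = 0.374×381.81 = 142.8 kg/s.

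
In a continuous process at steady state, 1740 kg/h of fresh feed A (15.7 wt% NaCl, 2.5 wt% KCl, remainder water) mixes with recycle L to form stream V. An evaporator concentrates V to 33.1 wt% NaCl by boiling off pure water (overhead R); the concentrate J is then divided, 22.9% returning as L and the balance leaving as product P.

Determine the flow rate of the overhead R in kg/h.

914.7 kg/h

Overall NaCl balance (none leaves overhead): NaCl in fresh feed = NaCl in product, i.e. 1740×0.157 = (1−0.229)·J·0.331.
J = 273.18/(0.331×0.771) = 1070.5 kg/h.
Recycle L = 0.229×1070.5 = 245.13 kg/h.
Combined feed V = 1740 + 245.13 = 1985.1 kg/h.
Overhead R = V − J = 1985.1 − 1070.5 = 914.68 kg/h.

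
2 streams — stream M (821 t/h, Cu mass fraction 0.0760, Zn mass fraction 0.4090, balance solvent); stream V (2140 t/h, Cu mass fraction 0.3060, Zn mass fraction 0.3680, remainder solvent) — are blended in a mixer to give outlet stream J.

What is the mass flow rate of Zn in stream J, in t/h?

1123 t/h

Zn out = Zn in = 821×0.409 + 2140×0.368 = 1123.3 t/h.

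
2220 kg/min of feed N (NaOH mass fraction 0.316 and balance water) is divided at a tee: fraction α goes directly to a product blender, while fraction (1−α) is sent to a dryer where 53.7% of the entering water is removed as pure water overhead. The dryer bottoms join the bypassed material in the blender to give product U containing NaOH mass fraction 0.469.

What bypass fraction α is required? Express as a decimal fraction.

0.112

All 2220×0.316 = 701.52 kg/min of NaOH reaches U, so U = 701.52/0.469 = 1495.8 kg/min and vapour = 724.22 kg/min.
The evaporator receives (1−α)·2220 of feed at 0.684 water and removes 0.537 of that water:
0.537×0.684×(1−α)×2220 = 724.22
(1−α) = 724.22/815.42 = 0.8882;  α = 0.1118.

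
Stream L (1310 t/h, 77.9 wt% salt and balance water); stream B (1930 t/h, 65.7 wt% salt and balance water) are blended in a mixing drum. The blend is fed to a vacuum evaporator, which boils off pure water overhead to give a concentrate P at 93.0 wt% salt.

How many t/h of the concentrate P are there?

2461 t/h

salt entering = 1310×0.779 + 1930×0.657 = 2288.5 t/h.
All salt reports to P, so P = 2288.5/0.930 = 2460.8 t/h.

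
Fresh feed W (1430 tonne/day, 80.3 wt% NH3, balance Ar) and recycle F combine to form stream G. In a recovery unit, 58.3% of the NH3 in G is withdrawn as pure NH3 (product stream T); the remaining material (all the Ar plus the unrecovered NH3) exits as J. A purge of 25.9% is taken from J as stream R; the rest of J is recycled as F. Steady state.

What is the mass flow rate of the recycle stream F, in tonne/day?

1319 tonne/day

Ar enters only via W and leaves only via the purge: 1430×0.197 = 0.259×(Ar in J), and the recovery unit passes all Ar, so Ar in G = Ar in J = 1087.7 tonne/day.
NH3 in G: m_A = 1430×0.803 + (1−0.259)·(1−0.583)·m_A, so m_A = 1148.3/0.6910 = 1661.8 tonne/day.
J = (1−0.583)×1661.8 + 1087.7 = 1780.6 tonne/day.
Recycle F = (1−0.259)×1780.6 = 1319.5 tonne/day.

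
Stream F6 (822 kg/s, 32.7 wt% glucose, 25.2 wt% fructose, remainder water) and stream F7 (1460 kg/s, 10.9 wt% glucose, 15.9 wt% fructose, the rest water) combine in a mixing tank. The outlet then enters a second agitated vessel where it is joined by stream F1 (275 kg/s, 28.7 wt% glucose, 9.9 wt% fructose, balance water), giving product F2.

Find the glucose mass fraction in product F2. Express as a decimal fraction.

0.198

Overall, product flow = 2557 kg/s.
glucose in = 822×0.327 + 1460×0.109 + 275×0.287 = 506.86 kg/s.
glucose fraction in F2 = 0.198.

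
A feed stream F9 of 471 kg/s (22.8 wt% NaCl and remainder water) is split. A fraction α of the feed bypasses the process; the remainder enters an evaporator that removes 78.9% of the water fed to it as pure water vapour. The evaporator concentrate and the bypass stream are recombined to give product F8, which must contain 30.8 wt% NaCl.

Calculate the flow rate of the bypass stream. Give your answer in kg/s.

270.2 kg/s

All 471×0.228 = 107.39 kg/s of NaCl reaches F8, so F8 = 107.39/0.308 = 348.66 kg/s and vapour = 122.34 kg/s.
The evaporator receives (1−α)·471 of feed at 0.772 water and removes 0.789 of that water:
0.789×0.772×(1−α)×471 = 122.34
(1−α) = 122.34/286.89 = 0.4264;  α = 0.5736.
Bypass flow = 0.5736×471 = 270.15 kg/s.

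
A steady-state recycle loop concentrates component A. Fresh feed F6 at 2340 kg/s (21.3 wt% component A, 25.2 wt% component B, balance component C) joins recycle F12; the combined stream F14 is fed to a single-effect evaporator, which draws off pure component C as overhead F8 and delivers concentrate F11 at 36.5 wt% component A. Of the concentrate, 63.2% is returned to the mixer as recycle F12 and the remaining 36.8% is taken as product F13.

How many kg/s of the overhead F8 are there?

Overall component A balance (none leaves overhead): component A in fresh feed = component A in product, i.e. 2340×0.213 = (1−0.632)·F11·0.365.
F11 = 498.42/(0.365×0.368) = 3710.7 kg/s.
Recycle F12 = 0.632×3710.7 = 2345.2 kg/s.
Combined feed F14 = 2340 + 2345.2 = 4685.2 kg/s.
Overhead F8 = F14 − F11 = 4685.2 − 3710.7 = 974.47 kg/s.

974.5 kg/s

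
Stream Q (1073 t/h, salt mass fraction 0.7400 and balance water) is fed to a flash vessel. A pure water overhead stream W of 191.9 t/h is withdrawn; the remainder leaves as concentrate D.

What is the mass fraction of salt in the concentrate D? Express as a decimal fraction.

0.9012

salt is not removed: 1073×0.740 = 794.02 t/h of salt enters D.
Concentrate = 1073 − 191.9 = 881.1 t/h.
Mass fraction = 794.02/881.1 = 0.9012.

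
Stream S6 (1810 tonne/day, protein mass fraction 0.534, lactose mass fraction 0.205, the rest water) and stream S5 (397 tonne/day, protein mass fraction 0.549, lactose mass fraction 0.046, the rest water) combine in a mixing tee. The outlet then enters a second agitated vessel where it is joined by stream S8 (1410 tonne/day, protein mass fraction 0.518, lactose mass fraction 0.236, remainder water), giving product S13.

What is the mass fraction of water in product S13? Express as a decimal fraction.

Overall, product flow = 3617 tonne/day.
water in = 1810×0.261 + 397×0.405 + 1410×0.246 = 980.06 tonne/day.
water fraction in S13 = 0.271.

0.271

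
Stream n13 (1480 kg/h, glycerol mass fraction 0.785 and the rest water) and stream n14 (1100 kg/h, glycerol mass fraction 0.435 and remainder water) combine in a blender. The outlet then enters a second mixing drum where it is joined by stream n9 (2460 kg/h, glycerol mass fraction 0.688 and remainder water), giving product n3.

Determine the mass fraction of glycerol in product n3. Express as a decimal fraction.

0.661

Overall, product flow = 5040 kg/h.
glycerol in = 1480×0.785 + 1100×0.435 + 2460×0.688 = 3332.8 kg/h.
glycerol fraction in n3 = 0.661.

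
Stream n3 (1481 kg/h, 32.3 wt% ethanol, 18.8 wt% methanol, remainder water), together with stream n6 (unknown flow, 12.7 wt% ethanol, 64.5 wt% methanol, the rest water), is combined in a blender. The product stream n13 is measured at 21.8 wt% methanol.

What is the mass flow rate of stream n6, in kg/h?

Let n6 be the unknown flow. Total out = 1481 + n6.
methanol balance: 278.43 + 0.645·n6 = 0.218·(1481 + n6)
(0.645 − 0.218)·n6 = 0.218×1481 − 278.43 = 44.43
n6 = 44.43 / 0.427 = 104.05 kg/h

104.1 kg/h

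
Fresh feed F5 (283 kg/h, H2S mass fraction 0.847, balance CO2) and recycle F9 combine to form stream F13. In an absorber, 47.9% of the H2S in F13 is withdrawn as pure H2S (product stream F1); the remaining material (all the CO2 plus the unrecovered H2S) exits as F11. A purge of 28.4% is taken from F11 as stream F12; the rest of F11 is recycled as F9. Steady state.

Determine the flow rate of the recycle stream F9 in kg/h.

CO2 enters only via F5 and leaves only via the purge: 283×0.153 = 0.284×(CO2 in F11), and the absorber passes all CO2, so CO2 in F13 = CO2 in F11 = 152.46 kg/h.
H2S in F13: m_A = 283×0.847 + (1−0.284)·(1−0.479)·m_A, so m_A = 239.7/0.6270 = 382.32 kg/h.
F11 = (1−0.479)×382.32 + 152.46 = 351.65 kg/h.
Recycle F9 = (1−0.284)×351.65 = 251.78 kg/h.

251.8 kg/h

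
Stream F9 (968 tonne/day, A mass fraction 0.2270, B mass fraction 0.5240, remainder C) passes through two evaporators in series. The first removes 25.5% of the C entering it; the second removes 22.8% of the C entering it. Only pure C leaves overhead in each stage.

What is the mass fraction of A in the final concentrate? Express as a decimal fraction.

0.2539

C in feed = 968×0.249 = 241.03 tonne/day.
After stage 1: C left = (1−0.255)×241.03 = 179.57; stream total = 906.54 tonne/day.
After stage 2: C left = (1−0.228)×179.57 = 138.63; final concentrate = 865.6 tonne/day.
A fraction = 219.74/865.6 = 0.2539.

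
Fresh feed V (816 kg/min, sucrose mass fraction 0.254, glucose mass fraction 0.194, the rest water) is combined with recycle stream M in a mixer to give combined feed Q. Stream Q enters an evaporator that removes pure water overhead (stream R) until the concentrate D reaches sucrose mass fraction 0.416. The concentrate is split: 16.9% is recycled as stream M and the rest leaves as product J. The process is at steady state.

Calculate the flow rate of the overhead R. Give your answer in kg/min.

Overall sucrose balance (none leaves overhead): sucrose in fresh feed = sucrose in product, i.e. 816×0.254 = (1−0.169)·D·0.416.
D = 207.26/(0.416×0.831) = 599.56 kg/min.
Recycle M = 0.169×599.56 = 101.32 kg/min.
Combined feed Q = 816 + 101.32 = 917.32 kg/min.
Overhead R = Q − D = 917.32 − 599.56 = 317.77 kg/min.

317.8 kg/min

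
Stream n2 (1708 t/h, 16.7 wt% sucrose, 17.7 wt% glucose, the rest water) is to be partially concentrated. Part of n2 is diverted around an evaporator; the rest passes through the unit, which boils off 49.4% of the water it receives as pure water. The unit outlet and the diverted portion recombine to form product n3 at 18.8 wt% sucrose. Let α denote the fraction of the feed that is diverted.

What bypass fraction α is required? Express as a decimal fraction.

All 1708×0.167 = 285.24 t/h of sucrose reaches n3, so n3 = 285.24/0.188 = 1517.2 t/h and vapour = 190.79 t/h.
The evaporator receives (1−α)·1708 of feed at 0.656 water and removes 0.494 of that water:
0.494×0.656×(1−α)×1708 = 190.79
(1−α) = 190.79/553.5 = 0.3447;  α = 0.6553.

0.655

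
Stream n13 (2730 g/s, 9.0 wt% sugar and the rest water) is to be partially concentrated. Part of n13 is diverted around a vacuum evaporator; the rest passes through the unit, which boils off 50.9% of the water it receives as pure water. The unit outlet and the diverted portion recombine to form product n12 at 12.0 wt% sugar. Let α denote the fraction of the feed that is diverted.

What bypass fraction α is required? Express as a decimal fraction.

0.460

All 2730×0.090 = 245.7 g/s of sugar reaches n12, so n12 = 245.7/0.120 = 2047.5 g/s and vapour = 682.5 g/s.
The evaporator receives (1−α)·2730 of feed at 0.910 water and removes 0.509 of that water:
0.509×0.910×(1−α)×2730 = 682.5
(1−α) = 682.5/1264.5 = 0.5397;  α = 0.4603.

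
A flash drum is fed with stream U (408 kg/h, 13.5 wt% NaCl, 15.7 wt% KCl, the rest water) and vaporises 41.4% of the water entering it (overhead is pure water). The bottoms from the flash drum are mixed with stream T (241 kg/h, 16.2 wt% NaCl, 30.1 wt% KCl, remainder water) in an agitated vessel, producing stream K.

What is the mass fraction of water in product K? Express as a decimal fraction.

Vapour removed = 0.414×0.708×408 = 119.59 kg/h; concentrate = 288.41 kg/h.
water reaching the mixer = 169.27 (from concentrate) + 241×0.537 = 298.69 kg/h.
Product flow = 288.41 + 241 = 529.41 kg/h; water fraction = 0.564.

0.564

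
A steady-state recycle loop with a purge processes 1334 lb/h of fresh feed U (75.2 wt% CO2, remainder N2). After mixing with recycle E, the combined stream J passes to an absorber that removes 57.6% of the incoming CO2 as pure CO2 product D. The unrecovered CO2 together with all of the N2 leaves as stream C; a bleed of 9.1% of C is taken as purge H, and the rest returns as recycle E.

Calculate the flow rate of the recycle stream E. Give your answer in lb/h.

3934 lb/h

N2 enters only via U and leaves only via the purge: 1334×0.248 = 0.091×(N2 in C), and the absorber passes all N2, so N2 in J = N2 in C = 3635.5 lb/h.
CO2 in J: m_A = 1334×0.752 + (1−0.091)·(1−0.576)·m_A, so m_A = 1003.2/0.6146 = 1632.3 lb/h.
C = (1−0.576)×1632.3 + 3635.5 = 4327.6 lb/h.
Recycle E = (1−0.091)×4327.6 = 3933.8 lb/h.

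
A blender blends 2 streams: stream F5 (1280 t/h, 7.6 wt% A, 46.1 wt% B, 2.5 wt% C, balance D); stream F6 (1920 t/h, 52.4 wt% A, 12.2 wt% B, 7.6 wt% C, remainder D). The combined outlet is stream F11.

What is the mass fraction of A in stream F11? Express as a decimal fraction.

Total flow out = 1280 + 1920 = 3200 t/h.
A in = 1280×0.076 + 1920×0.524 = 1103.4 t/h.
A mass fraction in F11 = 1103.4/3200 = 0.345.

0.345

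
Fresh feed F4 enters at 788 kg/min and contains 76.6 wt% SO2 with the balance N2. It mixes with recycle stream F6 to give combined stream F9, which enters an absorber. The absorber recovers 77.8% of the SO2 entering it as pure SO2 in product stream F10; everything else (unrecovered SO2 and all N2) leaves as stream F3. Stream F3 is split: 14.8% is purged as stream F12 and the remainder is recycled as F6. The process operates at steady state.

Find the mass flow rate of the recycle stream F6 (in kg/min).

N2 enters only via F4 and leaves only via the purge: 788×0.234 = 0.148×(N2 in F3), and the absorber passes all N2, so N2 in F9 = N2 in F3 = 1245.9 kg/min.
SO2 in F9: m_A = 788×0.766 + (1−0.148)·(1−0.778)·m_A, so m_A = 603.61/0.8109 = 744.41 kg/min.
F3 = (1−0.778)×744.41 + 1245.9 = 1411.2 kg/min.
Recycle F6 = (1−0.148)×1411.2 = 1202.3 kg/min.

1202 kg/min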